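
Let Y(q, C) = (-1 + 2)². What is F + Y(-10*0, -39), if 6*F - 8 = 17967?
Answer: 17981/6 ≈ 2996.8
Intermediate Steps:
F = 17975/6 (F = 4/3 + (⅙)*17967 = 4/3 + 5989/2 = 17975/6 ≈ 2995.8)
Y(q, C) = 1 (Y(q, C) = 1² = 1)
F + Y(-10*0, -39) = 17975/6 + 1 = 17981/6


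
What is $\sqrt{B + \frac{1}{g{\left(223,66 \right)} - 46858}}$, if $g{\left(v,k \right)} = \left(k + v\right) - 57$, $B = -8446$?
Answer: $\frac{i \sqrt{18361467863322}}{46626} \approx 91.902 i$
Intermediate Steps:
$g{\left(v,k \right)} = -57 + k + v$
$\sqrt{B + \frac{1}{g{\left(223,66 \right)} - 46858}} = \sqrt{-8446 + \frac{1}{\left(-57 + 66 + 223\right) - 46858}} = \sqrt{-8446 + \frac{1}{232 - 46858}} = \sqrt{-8446 + \frac{1}{-46626}} = \sqrt{-8446 - \frac{1}{46626}} = \sqrt{- \frac{393803197}{46626}} = \frac{i \sqrt{18361467863322}}{46626}$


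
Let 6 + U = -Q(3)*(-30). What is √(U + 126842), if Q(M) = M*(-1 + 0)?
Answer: √126746 ≈ 356.01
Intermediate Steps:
Q(M) = -M (Q(M) = M*(-1) = -M)
U = -96 (U = -6 - (-1)*3*(-30) = -6 - 1*(-3)*(-30) = -6 + 3*(-30) = -6 - 90 = -96)
√(U + 126842) = √(-96 + 126842) = √126746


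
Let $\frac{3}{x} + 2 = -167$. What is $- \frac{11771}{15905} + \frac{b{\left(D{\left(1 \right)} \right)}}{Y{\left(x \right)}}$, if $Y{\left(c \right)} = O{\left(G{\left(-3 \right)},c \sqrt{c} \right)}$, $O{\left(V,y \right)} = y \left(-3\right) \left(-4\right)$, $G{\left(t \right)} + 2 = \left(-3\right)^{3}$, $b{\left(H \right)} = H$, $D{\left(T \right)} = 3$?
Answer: $- \frac{11771}{15905} + \frac{2197 i \sqrt{3}}{36} \approx -0.74008 + 105.7 i$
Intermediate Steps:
$G{\left(t \right)} = -29$ ($G{\left(t \right)} = -2 + \left(-3\right)^{3} = -2 - 27 = -29$)
$x = - \frac{3}{169}$ ($x = \frac{3}{-2 - 167} = \frac{3}{-169} = 3 \left(- \frac{1}{169}\right) = - \frac{3}{169} \approx -0.017751$)
$O{\left(V,y \right)} = 12 y$ ($O{\left(V,y \right)} = - 3 y \left(-4\right) = 12 y$)
$Y{\left(c \right)} = 12 c^{\frac{3}{2}}$ ($Y{\left(c \right)} = 12 c \sqrt{c} = 12 c^{\frac{3}{2}}$)
$- \frac{11771}{15905} + \frac{b{\left(D{\left(1 \right)} \right)}}{Y{\left(x \right)}} = - \frac{11771}{15905} + \frac{3}{12 \left(- \frac{3}{169}\right)^{\frac{3}{2}}} = \left(-11771\right) \frac{1}{15905} + \frac{3}{12 \left(- \frac{3 i \sqrt{3}}{2197}\right)} = - \frac{11771}{15905} + \frac{3}{\left(- \frac{36}{2197}\right) i \sqrt{3}} = - \frac{11771}{15905} + 3 \frac{2197 i \sqrt{3}}{108} = - \frac{11771}{15905} + \frac{2197 i \sqrt{3}}{36}$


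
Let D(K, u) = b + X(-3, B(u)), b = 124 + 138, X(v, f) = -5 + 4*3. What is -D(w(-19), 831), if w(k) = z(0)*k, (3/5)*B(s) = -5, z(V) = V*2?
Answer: -269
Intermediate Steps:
z(V) = 2*V
B(s) = -25/3 (B(s) = (5/3)*(-5) = -25/3)
X(v, f) = 7 (X(v, f) = -5 + 12 = 7)
b = 262
w(k) = 0 (w(k) = (2*0)*k = 0*k = 0)
D(K, u) = 269 (D(K, u) = 262 + 7 = 269)
-D(w(-19), 831) = -1*269 = -269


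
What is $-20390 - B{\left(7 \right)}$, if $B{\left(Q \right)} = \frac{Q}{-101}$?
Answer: $- \frac{2059383}{101} \approx -20390.0$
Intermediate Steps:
$B{\left(Q \right)} = - \frac{Q}{101}$ ($B{\left(Q \right)} = Q \left(- \frac{1}{101}\right) = - \frac{Q}{101}$)
$-20390 - B{\left(7 \right)} = -20390 - \left(- \frac{1}{101}\right) 7 = -20390 - - \frac{7}{101} = -20390 + \frac{7}{101} = - \frac{2059383}{101}$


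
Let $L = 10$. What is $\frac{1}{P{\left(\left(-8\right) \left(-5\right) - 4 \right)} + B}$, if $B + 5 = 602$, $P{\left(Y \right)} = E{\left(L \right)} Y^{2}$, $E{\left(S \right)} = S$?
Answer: $\frac{1}{13557} \approx 7.3763 \cdot 10^{-5}$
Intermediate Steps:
$P{\left(Y \right)} = 10 Y^{2}$
$B = 597$ ($B = -5 + 602 = 597$)
$\frac{1}{P{\left(\left(-8\right) \left(-5\right) - 4 \right)} + B} = \frac{1}{10 \left(\left(-8\right) \left(-5\right) - 4\right)^{2} + 597} = \frac{1}{10 \left(40 - 4\right)^{2} + 597} = \frac{1}{10 \cdot 36^{2} + 597} = \frac{1}{10 \cdot 1296 + 597} = \frac{1}{12960 + 597} = \frac{1}{13557}$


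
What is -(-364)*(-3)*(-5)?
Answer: 5460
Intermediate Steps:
-(-364)*(-3)*(-5) = -26*42*(-5) = -1092*(-5) = 5460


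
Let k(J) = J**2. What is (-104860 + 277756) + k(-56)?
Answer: 176032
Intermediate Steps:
(-104860 + 277756) + k(-56) = (-104860 + 277756) + (-56)**2 = 172896 + 3136 = 176032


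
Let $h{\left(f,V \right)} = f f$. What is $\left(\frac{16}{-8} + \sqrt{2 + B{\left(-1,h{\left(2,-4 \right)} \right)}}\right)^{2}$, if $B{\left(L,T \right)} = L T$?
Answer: $\left(-2 + i \sqrt{2}\right)^{2} \approx 2.0 - 5.6569 i$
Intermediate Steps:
$h{\left(f,V \right)} = f^{2}$
$\left(\frac{16}{-8} + \sqrt{2 + B{\left(-1,h{\left(2,-4 \right)} \right)}}\right)^{2} = \left(\frac{16}{-8} + \sqrt{2 - 2^{2}}\right)^{2} = \left(16 \left(- \frac{1}{8}\right) + \sqrt{2 - 4}\right)^{2} = \left(-2 + \sqrt{2 - 4}\right)^{2} = \left(-2 + \sqrt{-2}\right)^{2} = \left(-2 + i \sqrt{2}\right)^{2}$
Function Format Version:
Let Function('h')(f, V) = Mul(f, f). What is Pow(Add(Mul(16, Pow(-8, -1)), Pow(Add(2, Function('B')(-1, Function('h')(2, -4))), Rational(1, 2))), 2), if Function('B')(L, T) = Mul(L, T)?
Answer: Pow(Add(-2, Mul(I, Pow(2, Rational(1, 2)))), 2) ≈ Add(2.0000, Mul(-5.6569, I))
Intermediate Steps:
Function('h')(f, V) = Pow(f, 2)
Pow(Add(Mul(16, Pow(-8, -1)), Pow(Add(2, Function('B')(-1, Function('h')(2, -4))), Rational(1, 2))), 2) = Pow(Add(Mul(16, Pow(-8, -1)), Pow(Add(2, Mul(-1, Pow(2, 2))), Rational(1, 2))), 2) = Pow(Add(Mul(16, Rational(-1, 8)), Pow(Add(2, Mul(-1, 4)), Rational(1, 2))), 2) = Pow(Add(-2, Pow(Add(2, -4), Rational(1, 2))), 2) = Pow(Add(-2, Pow(-2, Rational(1, 2))), 2) = Pow(Add(-2, Mul(I, Pow(2, Rational(1, 2)))), 2)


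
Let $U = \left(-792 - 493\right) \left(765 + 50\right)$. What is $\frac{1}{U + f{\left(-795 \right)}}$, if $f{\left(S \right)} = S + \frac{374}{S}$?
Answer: $- \frac{795}{833216024} \approx -9.5413 \cdot 10^{-7}$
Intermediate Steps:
$U = -1047275$ ($U = \left(-792 - 493\right) 815 = \left(-1285\right) 815 = -1047275$)
$\frac{1}{U + f{\left(-795 \right)}} = \frac{1}{-1047275 - \left(795 - \frac{374}{-795}\right)} = \frac{1}{-1047275 + \left(-795 + 374 \left(- \frac{1}{795}\right)\right)} = \frac{1}{-1047275 - \frac{632399}{795}} = \frac{1}{- \frac{833216024}{795}} = - \frac{795}{833216024}$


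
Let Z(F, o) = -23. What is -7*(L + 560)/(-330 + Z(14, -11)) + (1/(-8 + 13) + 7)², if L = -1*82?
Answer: 541138/8825 ≈ 61.319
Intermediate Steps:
L = -82
-7*(L + 560)/(-330 + Z(14, -11)) + (1/(-8 + 13) + 7)² = -7*(-82 + 560)/(-330 - 23) + (1/(-8 + 13) + 7)² = -3346/(-353) + (1/5 + 7)² = -3346*(-1)/353 + (⅕ + 7)² = -7*(-478/353) + (36/5)² = 3346/353 + 1296/25 = 541138/8825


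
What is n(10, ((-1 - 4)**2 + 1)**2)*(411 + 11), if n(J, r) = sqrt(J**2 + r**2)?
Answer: 844*sqrt(114269) ≈ 2.8530e+5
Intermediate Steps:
n(10, ((-1 - 4)**2 + 1)**2)*(411 + 11) = sqrt(10**2 + (((-1 - 4)**2 + 1)**2)**2)*(411 + 11) = sqrt(100 + (((-5)**2 + 1)**2)**2)*422 = sqrt(100 + ((25 + 1)**2)**2)*422 = sqrt(100 + (26**2)**2)*422 = sqrt(100 + 676**2)*422 = sqrt(100 + 456976)*422 = sqrt(457076)*422 = (2*sqrt(114269))*422 = 844*sqrt(114269)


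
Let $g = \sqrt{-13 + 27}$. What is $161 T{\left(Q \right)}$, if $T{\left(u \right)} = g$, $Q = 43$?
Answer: $161 \sqrt{14} \approx 602.41$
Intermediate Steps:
$g = \sqrt{14} \approx 3.7417$
$T{\left(u \right)} = \sqrt{14}$
$161 T{\left(Q \right)} = 161 \sqrt{14}$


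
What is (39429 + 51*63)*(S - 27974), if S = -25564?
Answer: -2282967396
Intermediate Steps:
(39429 + 51*63)*(S - 27974) = (39429 + 51*63)*(-25564 - 27974) = (39429 + 3213)*(-53538) = 42642*(-53538) = -2282967396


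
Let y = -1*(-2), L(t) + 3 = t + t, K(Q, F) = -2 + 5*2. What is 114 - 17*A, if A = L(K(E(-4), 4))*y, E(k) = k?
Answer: -328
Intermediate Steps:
K(Q, F) = 8 (K(Q, F) = -2 + 10 = 8)
L(t) = -3 + 2*t (L(t) = -3 + (t + t) = -3 + 2*t)
y = 2
A = 26 (A = (-3 + 2*8)*2 = (-3 + 16)*2 = 13*2 = 26)
114 - 17*A = 114 - 17*26 = 114 - 442 = -328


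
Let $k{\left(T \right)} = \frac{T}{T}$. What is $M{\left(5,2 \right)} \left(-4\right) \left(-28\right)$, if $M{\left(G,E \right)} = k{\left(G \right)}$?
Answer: $112$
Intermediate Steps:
$k{\left(T \right)} = 1$
$M{\left(G,E \right)} = 1$
$M{\left(5,2 \right)} \left(-4\right) \left(-28\right) = 1 \left(-4\right) \left(-28\right) = \left(-4\right) \left(-28\right) = 112$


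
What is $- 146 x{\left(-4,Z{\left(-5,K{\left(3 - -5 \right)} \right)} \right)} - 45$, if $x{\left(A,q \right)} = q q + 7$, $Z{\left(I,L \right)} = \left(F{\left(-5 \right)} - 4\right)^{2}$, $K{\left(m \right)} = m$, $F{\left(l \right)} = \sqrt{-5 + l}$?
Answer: $87117 + 14016 i \sqrt{10} \approx 87117.0 + 44323.0 i$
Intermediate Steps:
$Z{\left(I,L \right)} = \left(-4 + i \sqrt{10}\right)^{2}$ ($Z{\left(I,L \right)} = \left(\sqrt{-5 - 5} - 4\right)^{2} = \left(\sqrt{-10} - 4\right)^{2} = \left(i \sqrt{10} - 4\right)^{2} = \left(-4 + i \sqrt{10}\right)^{2}$)
$x{\left(A,q \right)} = 7 + q^{2}$ ($x{\left(A,q \right)} = q^{2} + 7 = 7 + q^{2}$)
$- 146 x{\left(-4,Z{\left(-5,K{\left(3 - -5 \right)} \right)} \right)} - 45 = - 146 \left(7 + \left(\left(4 - i \sqrt{10}\right)^{2}\right)^{2}\right) - 45 = - 146 \left(7 + \left(4 - i \sqrt{10}\right)^{4}\right) - 45 = \left(-1022 - 146 \left(4 - i \sqrt{10}\right)^{4}\right) - 45 = -1067 - 146 \left(4 - i \sqrt{10}\right)^{4}$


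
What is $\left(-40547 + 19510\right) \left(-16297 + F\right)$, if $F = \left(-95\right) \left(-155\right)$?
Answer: $33070164$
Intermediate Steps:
$F = 14725$
$\left(-40547 + 19510\right) \left(-16297 + F\right) = \left(-40547 + 19510\right) \left(-16297 + 14725\right) = \left(-21037\right) \left(-1572\right) = 33070164$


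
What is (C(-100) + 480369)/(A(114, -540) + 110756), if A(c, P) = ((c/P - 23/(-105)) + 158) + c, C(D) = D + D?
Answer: 60501294/13989529 ≈ 4.3248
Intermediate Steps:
C(D) = 2*D
A(c, P) = 16613/105 + c + c/P (A(c, P) = ((c/P - 23*(-1/105)) + 158) + c = ((c/P + 23/105) + 158) + c = ((23/105 + c/P) + 158) + c = (16613/105 + c/P) + c = 16613/105 + c + c/P)
(C(-100) + 480369)/(A(114, -540) + 110756) = (2*(-100) + 480369)/((16613/105 + 114 + 114/(-540)) + 110756) = (-200 + 480369)/((16613/105 + 114 + 114*(-1/540)) + 110756) = 480169/((16613/105 + 114 - 19/90) + 110756) = 480169/(34273/126 + 110756) = 480169/(13989529/126) = 480169*(126/13989529) = 60501294/13989529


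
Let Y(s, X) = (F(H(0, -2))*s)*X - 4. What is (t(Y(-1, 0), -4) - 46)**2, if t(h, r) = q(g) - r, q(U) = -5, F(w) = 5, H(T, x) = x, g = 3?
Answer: 2209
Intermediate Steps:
Y(s, X) = -4 + 5*X*s (Y(s, X) = (5*s)*X - 4 = 5*X*s - 4 = -4 + 5*X*s)
t(h, r) = -5 - r
(t(Y(-1, 0), -4) - 46)**2 = ((-5 - 1*(-4)) - 46)**2 = ((-5 + 4) - 46)**2 = (-1 - 46)**2 = (-47)**2 = 2209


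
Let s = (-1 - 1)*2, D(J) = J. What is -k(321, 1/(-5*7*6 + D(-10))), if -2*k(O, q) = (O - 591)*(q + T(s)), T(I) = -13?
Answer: 77247/44 ≈ 1755.6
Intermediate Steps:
s = -4 (s = -2*2 = -4)
k(O, q) = -(-591 + O)*(-13 + q)/2 (k(O, q) = -(O - 591)*(q - 13)/2 = -(-591 + O)*(-13 + q)/2)
-k(321, 1/(-5*7*6 + D(-10))) = -(-7683/2 + (13/2)*321 + 591/(2*(-5*7*6 - 10)) - ½*321/(-5*7*6 - 10)) = -(-7683/2 + 4173/2 + 591/(2*(-35*6 - 10)) - ½*321/(-35*6 - 10)) = -(-7683/2 + 4173/2 + 591/(2*(-210 - 10)) - ½*321/(-210 - 10)) = -(-7683/2 + 4173/2 + (591/2)/(-220) - ½*321/(-220)) = -(-7683/2 + 4173/2 + (591/2)*(-1/220) - ½*321*(-1/220)) = -(-7683/2 + 4173/2 - 591/440 + 321/440) = -1*(-77247/44) = 77247/44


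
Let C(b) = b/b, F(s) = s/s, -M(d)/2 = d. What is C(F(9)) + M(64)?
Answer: -127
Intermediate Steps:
M(d) = -2*d
F(s) = 1
C(b) = 1
C(F(9)) + M(64) = 1 - 2*64 = 1 - 128 = -127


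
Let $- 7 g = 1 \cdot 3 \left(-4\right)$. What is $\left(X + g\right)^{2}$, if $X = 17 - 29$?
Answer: $\frac{5184}{49} \approx 105.8$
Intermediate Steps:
$X = -12$
$g = \frac{12}{7}$ ($g = - \frac{1 \cdot 3 \left(-4\right)}{7} = - \frac{3 \left(-4\right)}{7} = \left(- \frac{1}{7}\right) \left(-12\right) = \frac{12}{7} \approx 1.7143$)
$\left(X + g\right)^{2} = \left(-12 + \frac{12}{7}\right)^{2} = \left(- \frac{72}{7}\right)^{2} = \frac{5184}{49}$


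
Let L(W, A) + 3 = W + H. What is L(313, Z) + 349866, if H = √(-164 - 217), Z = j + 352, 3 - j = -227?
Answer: 350176 + I*√381 ≈ 3.5018e+5 + 19.519*I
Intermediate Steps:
j = 230 (j = 3 - 1*(-227) = 3 + 227 = 230)
Z = 582 (Z = 230 + 352 = 582)
H = I*√381 (H = √(-381) = I*√381 ≈ 19.519*I)
L(W, A) = -3 + W + I*√381 (L(W, A) = -3 + (W + I*√381) = -3 + W + I*√381)
L(313, Z) + 349866 = (-3 + 313 + I*√381) + 349866 = (310 + I*√381) + 349866 = 350176 + I*√381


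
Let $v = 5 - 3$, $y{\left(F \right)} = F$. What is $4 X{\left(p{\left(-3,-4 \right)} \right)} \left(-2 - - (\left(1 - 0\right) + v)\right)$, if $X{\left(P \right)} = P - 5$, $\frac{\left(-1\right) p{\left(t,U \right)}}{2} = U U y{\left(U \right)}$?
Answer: $492$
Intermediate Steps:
$v = 2$ ($v = 5 - 3 = 2$)
$p{\left(t,U \right)} = - 2 U^{3}$ ($p{\left(t,U \right)} = - 2 U U U = - 2 U^{2} U = - 2 U^{3}$)
$X{\left(P \right)} = -5 + P$
$4 X{\left(p{\left(-3,-4 \right)} \right)} \left(-2 - - (\left(1 - 0\right) + v)\right) = 4 \left(-5 - 2 \left(-4\right)^{3}\right) \left(-2 - - (\left(1 - 0\right) + 2)\right) = 4 \left(-5 - -128\right) \left(-2 - - (\left(1 + 0\right) + 2)\right) = 4 \left(-5 + 128\right) \left(-2 - - (1 + 2)\right) = 4 \cdot 123 \left(-2 - \left(-1\right) 3\right) = 492 \left(-2 - -3\right) = 492 \left(-2 + 3\right) = 492 \cdot 1 = 492$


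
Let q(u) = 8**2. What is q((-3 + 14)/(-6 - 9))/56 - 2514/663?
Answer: -4098/1547 ≈ -2.6490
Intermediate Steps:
q(u) = 64
q((-3 + 14)/(-6 - 9))/56 - 2514/663 = 64/56 - 2514/663 = 64*(1/56) - 2514*1/663 = 8/7 - 838/221 = -4098/1547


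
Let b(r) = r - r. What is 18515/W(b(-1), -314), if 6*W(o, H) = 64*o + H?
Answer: -55545/157 ≈ -353.79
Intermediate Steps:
b(r) = 0
W(o, H) = H/6 + 32*o/3 (W(o, H) = (64*o + H)/6 = (H + 64*o)/6 = H/6 + 32*o/3)
18515/W(b(-1), -314) = 18515/((⅙)*(-314) + (32/3)*0) = 18515/(-157/3 + 0) = 18515/(-157/3) = 18515*(-3/157) = -55545/157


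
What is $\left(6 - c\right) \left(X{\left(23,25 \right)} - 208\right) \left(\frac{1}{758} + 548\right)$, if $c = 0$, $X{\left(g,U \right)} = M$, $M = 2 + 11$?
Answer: $- \frac{243000225}{379} \approx -6.4116 \cdot 10^{5}$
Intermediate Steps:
$M = 13$
$X{\left(g,U \right)} = 13$
$\left(6 - c\right) \left(X{\left(23,25 \right)} - 208\right) \left(\frac{1}{758} + 548\right) = \left(6 - 0\right) \left(13 - 208\right) \left(\frac{1}{758} + 548\right) = \left(6 + 0\right) \left(- 195 \left(\frac{1}{758} + 548\right)\right) = 6 \left(\left(-195\right) \frac{415385}{758}\right) = 6 \left(- \frac{81000075}{758}\right) = - \frac{243000225}{379}$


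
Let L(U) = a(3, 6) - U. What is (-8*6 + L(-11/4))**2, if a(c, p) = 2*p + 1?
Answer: 16641/16 ≈ 1040.1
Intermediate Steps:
a(c, p) = 1 + 2*p
L(U) = 13 - U (L(U) = (1 + 2*6) - U = (1 + 12) - U = 13 - U)
(-8*6 + L(-11/4))**2 = (-8*6 + (13 - (-11)/4))**2 = (-48 + (13 - (-11)/4))**2 = (-48 + (13 - 1*(-11/4)))**2 = (-48 + (13 + 11/4))**2 = (-48 + 63/4)**2 = (-129/4)**2 = 16641/16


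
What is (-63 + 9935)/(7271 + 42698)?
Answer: 9872/49969 ≈ 0.19756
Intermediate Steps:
(-63 + 9935)/(7271 + 42698) = 9872/49969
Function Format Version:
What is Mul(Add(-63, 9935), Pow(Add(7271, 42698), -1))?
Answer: Rational(9872, 49969) ≈ 0.19756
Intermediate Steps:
Mul(Add(-63, 9935), Pow(Add(7271, 42698), -1)) = Mul(9872, Pow(49969, -1)) = Mul(9872, Rational(1, 49969)) = Rational(9872, 49969)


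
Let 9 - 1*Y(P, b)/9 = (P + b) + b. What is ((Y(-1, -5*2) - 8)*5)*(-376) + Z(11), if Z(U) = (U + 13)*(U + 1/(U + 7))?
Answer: -1476884/3 ≈ -4.9229e+5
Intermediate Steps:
Z(U) = (13 + U)*(U + 1/(7 + U))
Y(P, b) = 81 - 18*b - 9*P (Y(P, b) = 81 - 9*((P + b) + b) = 81 - 9*(P + 2*b) = 81 + (-18*b - 9*P) = 81 - 18*b - 9*P)
((Y(-1, -5*2) - 8)*5)*(-376) + Z(11) = (((81 - (-90)*2 - 9*(-1)) - 8)*5)*(-376) + (13 + 11³ + 20*11² + 92*11)/(7 + 11) = (((81 - 18*(-10) + 9) - 8)*5)*(-376) + (13 + 1331 + 20*121 + 1012)/18 = (((81 + 180 + 9) - 8)*5)*(-376) + (13 + 1331 + 2420 + 1012)/18 = ((270 - 8)*5)*(-376) + (1/18)*4776 = (262*5)*(-376) + 796/3 = 1310*(-376) + 796/3 = -492560 + 796/3 = -1476884/3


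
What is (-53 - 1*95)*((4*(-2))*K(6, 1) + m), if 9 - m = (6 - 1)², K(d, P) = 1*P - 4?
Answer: -1184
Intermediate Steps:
K(d, P) = -4 + P (K(d, P) = P - 4 = -4 + P)
m = -16 (m = 9 - (6 - 1)² = 9 - 1*5² = 9 - 1*25 = 9 - 25 = -16)
(-53 - 1*95)*((4*(-2))*K(6, 1) + m) = (-53 - 1*95)*((4*(-2))*(-4 + 1) - 16) = (-53 - 95)*(-8*(-3) - 16) = -148*(24 - 16) = -148*8 = -1184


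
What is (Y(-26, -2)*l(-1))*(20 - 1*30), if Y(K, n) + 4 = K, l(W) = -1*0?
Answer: 0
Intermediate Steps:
l(W) = 0
Y(K, n) = -4 + K
(Y(-26, -2)*l(-1))*(20 - 1*30) = ((-4 - 26)*0)*(20 - 1*30) = (-30*0)*(20 - 30) = 0*(-10) = 0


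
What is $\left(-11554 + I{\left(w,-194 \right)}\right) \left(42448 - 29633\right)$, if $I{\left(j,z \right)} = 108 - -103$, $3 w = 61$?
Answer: $-145360545$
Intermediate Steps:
$w = \frac{61}{3}$ ($w = \frac{1}{3} \cdot 61 = \frac{61}{3} \approx 20.333$)
$I{\left(j,z \right)} = 211$ ($I{\left(j,z \right)} = 108 + 103 = 211$)
$\left(-11554 + I{\left(w,-194 \right)}\right) \left(42448 - 29633\right) = \left(-11554 + 211\right) \left(42448 - 29633\right) = \left(-11343\right) 12815 = -145360545$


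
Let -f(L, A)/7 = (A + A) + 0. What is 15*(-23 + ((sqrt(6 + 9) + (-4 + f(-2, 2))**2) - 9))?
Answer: 14880 + 15*sqrt(15) ≈ 14938.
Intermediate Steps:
f(L, A) = -14*A (f(L, A) = -7*((A + A) + 0) = -7*(2*A + 0) = -14*A)
15*(-23 + ((sqrt(6 + 9) + (-4 + f(-2, 2))**2) - 9)) = 15*(-23 + ((sqrt(6 + 9) + (-4 - 14*2)**2) - 9)) = 15*(-23 + ((sqrt(15) + (-4 - 28)**2) - 9)) = 15*(-23 + ((sqrt(15) + (-32)**2) - 9)) = 15*(-23 + ((sqrt(15) + 1024) - 9)) = 15*(-23 + ((1024 + sqrt(15)) - 9)) = 15*(-23 + (1015 + sqrt(15))) = 15*(992 + sqrt(15)) = 14880 + 15*sqrt(15)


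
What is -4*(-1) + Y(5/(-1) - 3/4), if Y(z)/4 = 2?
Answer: 12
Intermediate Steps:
Y(z) = 8 (Y(z) = 4*2 = 8)
-4*(-1) + Y(5/(-1) - 3/4) = -4*(-1) + 8 = 4 + 8 = 12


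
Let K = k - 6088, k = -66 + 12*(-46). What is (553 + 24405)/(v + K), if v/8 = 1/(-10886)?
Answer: -67923197/18250381 ≈ -3.7217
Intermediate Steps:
k = -618 (k = -66 - 552 = -618)
v = -4/5443 (v = 8/(-10886) = 8*(-1/10886) = -4/5443 ≈ -0.00073489)
K = -6706 (K = -618 - 6088 = -6706)
(553 + 24405)/(v + K) = (553 + 24405)/(-4/5443 - 6706) = 24958/(-36500762/5443) = 24958*(-5443/36500762) = -67923197/18250381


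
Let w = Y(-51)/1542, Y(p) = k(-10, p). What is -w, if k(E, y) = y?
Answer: 17/514 ≈ 0.033074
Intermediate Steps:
Y(p) = p
w = -17/514 (w = -51/1542 = -51*1/1542 = -17/514 ≈ -0.033074)
-w = -1*(-17/514) = 17/514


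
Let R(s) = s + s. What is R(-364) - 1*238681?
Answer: -239409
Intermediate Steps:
R(s) = 2*s
R(-364) - 1*238681 = 2*(-364) - 1*238681 = -728 - 238681 = -239409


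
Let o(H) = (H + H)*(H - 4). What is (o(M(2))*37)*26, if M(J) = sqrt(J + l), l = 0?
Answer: 3848 - 7696*sqrt(2) ≈ -7035.8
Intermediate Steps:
M(J) = sqrt(J) (M(J) = sqrt(J + 0) = sqrt(J))
o(H) = 2*H*(-4 + H) (o(H) = (2*H)*(-4 + H) = 2*H*(-4 + H))
(o(M(2))*37)*26 = ((2*sqrt(2)*(-4 + sqrt(2)))*37)*26 = (74*sqrt(2)*(-4 + sqrt(2)))*26 = 1924*sqrt(2)*(-4 + sqrt(2))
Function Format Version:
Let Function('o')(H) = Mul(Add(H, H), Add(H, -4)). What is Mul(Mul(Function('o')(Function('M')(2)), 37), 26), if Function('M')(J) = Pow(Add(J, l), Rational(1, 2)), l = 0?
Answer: Add(3848, Mul(-7696, Pow(2, Rational(1, 2)))) ≈ -7035.8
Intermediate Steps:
Function('M')(J) = Pow(J, Rational(1, 2)) (Function('M')(J) = Pow(Add(J, 0), Rational(1, 2)) = Pow(J, Rational(1, 2)))
Function('o')(H) = Mul(2, H, Add(-4, H)) (Function('o')(H) = Mul(Mul(2, H), Add(-4, H)) = Mul(2, H, Add(-4, H)))
Mul(Mul(Function('o')(Function('M')(2)), 37), 26) = Mul(Mul(Mul(2, Pow(2, Rational(1, 2)), Add(-4, Pow(2, Rational(1, 2)))), 37), 26) = Mul(Mul(74, Pow(2, Rational(1, 2)), Add(-4, Pow(2, Rational(1, 2)))), 26) = Mul(1924, Pow(2, Rational(1, 2)), Add(-4, Pow(2, Rational(1, 2))))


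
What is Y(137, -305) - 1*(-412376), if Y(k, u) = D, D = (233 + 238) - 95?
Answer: 412752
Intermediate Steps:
D = 376 (D = 471 - 95 = 376)
Y(k, u) = 376
Y(137, -305) - 1*(-412376) = 376 - 1*(-412376) = 376 + 412376 = 412752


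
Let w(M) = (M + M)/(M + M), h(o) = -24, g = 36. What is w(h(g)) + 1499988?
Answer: 1499989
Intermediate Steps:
w(M) = 1 (w(M) = (2*M)/((2*M)) = (2*M)*(1/(2*M)) = 1)
w(h(g)) + 1499988 = 1 + 1499988 = 1499989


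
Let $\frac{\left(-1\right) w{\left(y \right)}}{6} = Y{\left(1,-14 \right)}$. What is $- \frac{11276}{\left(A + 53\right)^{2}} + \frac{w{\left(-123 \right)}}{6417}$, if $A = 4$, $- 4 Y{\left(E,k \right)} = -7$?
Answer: $- \frac{16087157}{4633074} \approx -3.4722$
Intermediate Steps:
$Y{\left(E,k \right)} = \frac{7}{4}$ ($Y{\left(E,k \right)} = \left(- \frac{1}{4}\right) \left(-7\right) = \frac{7}{4}$)
$w{\left(y \right)} = - \frac{21}{2}$ ($w{\left(y \right)} = \left(-6\right) \frac{7}{4} = - \frac{21}{2}$)
$- \frac{11276}{\left(A + 53\right)^{2}} + \frac{w{\left(-123 \right)}}{6417} = - \frac{11276}{\left(4 + 53\right)^{2}} - \frac{21}{2 \cdot 6417} = - \frac{11276}{57^{2}} - \frac{7}{4278} = - \frac{11276}{3249} - \frac{7}{4278} = - \frac{16087157}{4633074}$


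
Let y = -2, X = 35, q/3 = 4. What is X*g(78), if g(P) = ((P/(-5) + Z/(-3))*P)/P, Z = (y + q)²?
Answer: -5138/3 ≈ -1712.7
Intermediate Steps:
q = 12 (q = 3*4 = 12)
Z = 100 (Z = (-2 + 12)² = 10² = 100)
g(P) = -100/3 - P/5 (g(P) = ((P/(-5) + 100/(-3))*P)/P = ((P*(-⅕) + 100*(-⅓))*P)/P = ((-P/5 - 100/3)*P)/P = ((-100/3 - P/5)*P)/P = (P*(-100/3 - P/5))/P = -100/3 - P/5)
X*g(78) = 35*(-100/3 - ⅕*78) = 35*(-100/3 - 78/5) = 35*(-734/15) = -5138/3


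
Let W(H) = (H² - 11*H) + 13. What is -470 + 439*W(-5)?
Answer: 40357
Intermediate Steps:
W(H) = 13 + H² - 11*H
-470 + 439*W(-5) = -470 + 439*(13 + (-5)² - 11*(-5)) = -470 + 439*(13 + 25 + 55) = -470 + 439*93 = -470 + 40827 = 40357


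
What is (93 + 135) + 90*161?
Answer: 14718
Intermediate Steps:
(93 + 135) + 90*161 = 228 + 14490 = 14718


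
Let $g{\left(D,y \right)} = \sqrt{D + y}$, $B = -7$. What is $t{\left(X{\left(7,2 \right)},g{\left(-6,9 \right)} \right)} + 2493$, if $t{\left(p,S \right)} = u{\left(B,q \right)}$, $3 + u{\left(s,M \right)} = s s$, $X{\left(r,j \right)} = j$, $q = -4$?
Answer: $2539$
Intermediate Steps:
$u{\left(s,M \right)} = -3 + s^{2}$ ($u{\left(s,M \right)} = -3 + s s = -3 + s^{2}$)
$t{\left(p,S \right)} = 46$ ($t{\left(p,S \right)} = -3 + \left(-7\right)^{2} = -3 + 49 = 46$)
$t{\left(X{\left(7,2 \right)},g{\left(-6,9 \right)} \right)} + 2493 = 46 + 2493 = 2539$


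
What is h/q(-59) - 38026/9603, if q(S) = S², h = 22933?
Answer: 87857093/33428043 ≈ 2.6282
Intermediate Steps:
h/q(-59) - 38026/9603 = 22933/((-59)²) - 38026/9603 = 22933/3481 - 38026*1/9603 = 22933*(1/3481) - 38026/9603 = 22933/3481 - 38026/9603 = 87857093/33428043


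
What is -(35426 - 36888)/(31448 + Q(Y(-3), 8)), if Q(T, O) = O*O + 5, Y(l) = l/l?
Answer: 1462/31517 ≈ 0.046388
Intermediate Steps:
Y(l) = 1
Q(T, O) = 5 + O² (Q(T, O) = O² + 5 = 5 + O²)
-(35426 - 36888)/(31448 + Q(Y(-3), 8)) = -(35426 - 36888)/(31448 + (5 + 8²)) = -(-1462)/(31448 + (5 + 64)) = -(-1462)/(31448 + 69) = -(-1462)/31517 = -1*(-1462/31517) = 1462/31517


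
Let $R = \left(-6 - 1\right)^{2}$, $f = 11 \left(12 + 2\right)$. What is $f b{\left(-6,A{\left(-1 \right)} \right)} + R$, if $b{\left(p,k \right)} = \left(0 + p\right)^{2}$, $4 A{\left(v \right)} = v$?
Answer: $5593$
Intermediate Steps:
$A{\left(v \right)} = \frac{v}{4}$
$f = 154$ ($f = 11 \cdot 14 = 154$)
$b{\left(p,k \right)} = p^{2}$
$R = 49$ ($R = \left(-7\right)^{2} = 49$)
$f b{\left(-6,A{\left(-1 \right)} \right)} + R = 154 \left(-6\right)^{2} + 49 = 154 \cdot 36 + 49 = 5544 + 49 = 5593$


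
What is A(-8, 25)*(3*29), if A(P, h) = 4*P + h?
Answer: -609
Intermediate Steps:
A(P, h) = h + 4*P
A(-8, 25)*(3*29) = (25 + 4*(-8))*(3*29) = (25 - 32)*87 = -7*87 = -609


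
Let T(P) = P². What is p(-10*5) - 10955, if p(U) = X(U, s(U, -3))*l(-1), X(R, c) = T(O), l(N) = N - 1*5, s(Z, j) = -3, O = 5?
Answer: -11105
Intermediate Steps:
l(N) = -5 + N (l(N) = N - 5 = -5 + N)
X(R, c) = 25 (X(R, c) = 5² = 25)
p(U) = -150 (p(U) = 25*(-5 - 1) = 25*(-6) = -150)
p(-10*5) - 10955 = -150 - 10955 = -11105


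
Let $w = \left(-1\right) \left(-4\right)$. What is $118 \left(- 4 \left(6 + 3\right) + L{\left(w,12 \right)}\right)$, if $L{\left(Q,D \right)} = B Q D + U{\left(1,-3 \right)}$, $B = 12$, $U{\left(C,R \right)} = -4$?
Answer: $63248$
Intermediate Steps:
$w = 4$
$L{\left(Q,D \right)} = -4 + 12 D Q$ ($L{\left(Q,D \right)} = 12 Q D - 4 = 12 D Q - 4 = -4 + 12 D Q$)
$118 \left(- 4 \left(6 + 3\right) + L{\left(w,12 \right)}\right) = 118 \left(- 4 \left(6 + 3\right) - \left(4 - 576\right)\right) = 118 \left(\left(-4\right) 9 + \left(-4 + 576\right)\right) = 118 \left(-36 + 572\right) = 118 \cdot 536 = 63248$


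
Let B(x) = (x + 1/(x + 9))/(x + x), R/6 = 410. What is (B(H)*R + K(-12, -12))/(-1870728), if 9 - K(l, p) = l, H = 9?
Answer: -16991/25254828 ≈ -0.00067278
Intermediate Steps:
R = 2460 (R = 6*410 = 2460)
B(x) = (x + 1/(9 + x))/(2*x) (B(x) = (x + 1/(9 + x))/((2*x)) = (x + 1/(9 + x))*(1/(2*x)) = (x + 1/(9 + x))/(2*x))
K(l, p) = 9 - l
(B(H)*R + K(-12, -12))/(-1870728) = (((½)*(1 + 9² + 9*9)/(9*(9 + 9)))*2460 + (9 - 1*(-12)))/(-1870728) = (((½)*(⅑)*(1 + 81 + 81)/18)*2460 + (9 + 12))*(-1/1870728) = (((½)*(⅑)*(1/18)*163)*2460 + 21)*(-1/1870728) = ((163/324)*2460 + 21)*(-1/1870728) = (33415/27 + 21)*(-1/1870728) = (33982/27)*(-1/1870728) = -16991/25254828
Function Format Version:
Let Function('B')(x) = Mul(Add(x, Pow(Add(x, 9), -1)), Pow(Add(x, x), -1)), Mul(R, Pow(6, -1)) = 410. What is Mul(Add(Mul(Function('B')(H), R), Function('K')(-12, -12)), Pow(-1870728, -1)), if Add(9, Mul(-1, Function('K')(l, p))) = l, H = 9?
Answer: Rational(-16991, 25254828) ≈ -0.00067278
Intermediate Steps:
R = 2460 (R = Mul(6, 410) = 2460)
Function('B')(x) = Mul(Rational(1, 2), Pow(x, -1), Add(x, Pow(Add(9, x), -1))) (Function('B')(x) = Mul(Add(x, Pow(Add(9, x), -1)), Pow(Mul(2, x), -1)) = Mul(Add(x, Pow(Add(9, x), -1)), Mul(Rational(1, 2), Pow(x, -1))) = Mul(Rational(1, 2), Pow(x, -1), Add(x, Pow(Add(9, x), -1))))
Function('K')(l, p) = Add(9, Mul(-1, l))
Mul(Add(Mul(Function('B')(H), R), Function('K')(-12, -12)), Pow(-1870728, -1)) = Mul(Add(Mul(Mul(Rational(1, 2), Pow(9, -1), Pow(Add(9, 9), -1), Add(1, Pow(9, 2), Mul(9, 9))), 2460), Add(9, Mul(-1, -12))), Pow(-1870728, -1)) = Mul(Add(Mul(Mul(Rational(1, 2), Rational(1, 9), Pow(18, -1), Add(1, 81, 81)), 2460), Add(9, 12)), Rational(-1, 1870728)) = Mul(Add(Mul(Mul(Rational(1, 2), Rational(1, 9), Rational(1, 18), 163), 2460), 21), Rational(-1, 1870728)) = Mul(Add(Mul(Rational(163, 324), 2460), 21), Rational(-1, 1870728)) = Mul(Add(Rational(33415, 27), 21), Rational(-1, 1870728)) = Mul(Rational(33982, 27), Rational(-1, 1870728)) = Rational(-16991, 25254828)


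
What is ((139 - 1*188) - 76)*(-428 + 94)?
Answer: 41750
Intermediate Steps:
((139 - 1*188) - 76)*(-428 + 94) = ((139 - 188) - 76)*(-334) = (-49 - 76)*(-334) = -125*(-334) = 41750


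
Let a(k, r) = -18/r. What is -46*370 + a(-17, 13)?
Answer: -221278/13 ≈ -17021.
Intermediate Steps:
-46*370 + a(-17, 13) = -46*370 - 18/13 = -17020 - 18*1/13 = -17020 - 18/13 = -221278/13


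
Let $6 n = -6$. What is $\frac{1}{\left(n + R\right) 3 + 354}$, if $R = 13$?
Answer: $\frac{1}{390} \approx 0.0025641$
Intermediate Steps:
$n = -1$ ($n = \frac{1}{6} \left(-6\right) = -1$)
$\frac{1}{\left(n + R\right) 3 + 354} = \frac{1}{\left(-1 + 13\right) 3 + 354} = \frac{1}{12 \cdot 3 + 354} = \frac{1}{36 + 354} = \frac{1}{390}$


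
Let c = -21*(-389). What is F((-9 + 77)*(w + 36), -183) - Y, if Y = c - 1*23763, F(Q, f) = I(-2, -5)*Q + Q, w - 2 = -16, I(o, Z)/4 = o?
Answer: 5122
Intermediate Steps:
I(o, Z) = 4*o
w = -14 (w = 2 - 16 = -14)
F(Q, f) = -7*Q (F(Q, f) = (4*(-2))*Q + Q = -8*Q + Q = -7*Q)
c = 8169
Y = -15594 (Y = 8169 - 1*23763 = 8169 - 23763 = -15594)
F((-9 + 77)*(w + 36), -183) - Y = -7*(-9 + 77)*(-14 + 36) - 1*(-15594) = -476*22 + 15594 = -7*1496 + 15594 = -10472 + 15594 = 5122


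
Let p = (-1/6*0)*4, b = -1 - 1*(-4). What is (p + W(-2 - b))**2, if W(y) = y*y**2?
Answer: 15625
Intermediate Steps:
b = 3 (b = -1 + 4 = 3)
W(y) = y**3
p = 0 (p = (-1*1/6*0)*4 = -1/6*0*4 = 0*4 = 0)
(p + W(-2 - b))**2 = (0 + (-2 - 1*3)**3)**2 = (0 + (-2 - 3)**3)**2 = (0 + (-5)**3)**2 = (0 - 125)**2 = (-125)**2 = 15625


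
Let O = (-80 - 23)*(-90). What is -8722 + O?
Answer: 548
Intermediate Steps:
O = 9270 (O = -103*(-90) = 9270)
-8722 + O = -8722 + 9270 = 548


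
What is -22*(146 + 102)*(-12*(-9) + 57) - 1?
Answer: -900241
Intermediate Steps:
-22*(146 + 102)*(-12*(-9) + 57) - 1 = -5456*(108 + 57) - 1 = -5456*165 - 1 = -22*40920 - 1 = -900240 - 1 = -900241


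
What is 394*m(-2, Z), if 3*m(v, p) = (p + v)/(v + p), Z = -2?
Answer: 394/3 ≈ 131.33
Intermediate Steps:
m(v, p) = ⅓ (m(v, p) = ((p + v)/(v + p))/3 = ((p + v)/(p + v))/3 = (⅓)*1 = ⅓)
394*m(-2, Z) = 394*(⅓) = 394/3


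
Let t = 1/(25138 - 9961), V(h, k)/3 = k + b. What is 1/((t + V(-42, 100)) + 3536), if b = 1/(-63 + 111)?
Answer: 242832/931518745 ≈ 0.00026068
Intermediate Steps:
b = 1/48 ≈ 0.020833
V(h, k) = 1/16 + 3*k (V(h, k) = 3*(k + 1/48) = 3*(1/48 + k) = 1/16 + 3*k)
t = 1/15177 ≈ 6.5889e-5
1/((t + V(-42, 100)) + 3536) = 1/((1/15177 + (1/16 + 3*100)) + 3536) = 1/((1/15177 + (1/16 + 300)) + 3536) = 1/((1/15177 + 4801/16) + 3536) = 1/(72864793/242832 + 3536) = 1/(931518745/242832) = 242832/931518745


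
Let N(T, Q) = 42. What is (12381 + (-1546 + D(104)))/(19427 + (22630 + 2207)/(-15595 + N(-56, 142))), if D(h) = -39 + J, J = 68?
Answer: 84483896/151061647 ≈ 0.55927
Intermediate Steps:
D(h) = 29 (D(h) = -39 + 68 = 29)
(12381 + (-1546 + D(104)))/(19427 + (22630 + 2207)/(-15595 + N(-56, 142))) = (12381 + (-1546 + 29))/(19427 + (22630 + 2207)/(-15595 + 42)) = (12381 - 1517)/(19427 + 24837/(-15553)) = 10864/(19427 + 24837*(-1/15553)) = 10864/(19427 - 24837/15553) = 10864/(302123294/15553) = 10864*(15553/302123294) = 84483896/151061647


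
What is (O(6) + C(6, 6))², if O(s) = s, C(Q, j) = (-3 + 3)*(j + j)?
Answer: 36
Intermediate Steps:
C(Q, j) = 0 (C(Q, j) = 0*(2*j) = 0)
(O(6) + C(6, 6))² = (6 + 0)² = 6² = 36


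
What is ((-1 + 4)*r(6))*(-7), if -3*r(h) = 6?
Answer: 42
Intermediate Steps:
r(h) = -2 (r(h) = -1/3*6 = -2)
((-1 + 4)*r(6))*(-7) = ((-1 + 4)*(-2))*(-7) = (3*(-2))*(-7) = -6*(-7) = 42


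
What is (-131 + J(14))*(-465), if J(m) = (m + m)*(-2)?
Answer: 86955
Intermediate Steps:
J(m) = -4*m (J(m) = (2*m)*(-2) = -4*m)
(-131 + J(14))*(-465) = (-131 - 4*14)*(-465) = (-131 - 56)*(-465) = -187*(-465) = 86955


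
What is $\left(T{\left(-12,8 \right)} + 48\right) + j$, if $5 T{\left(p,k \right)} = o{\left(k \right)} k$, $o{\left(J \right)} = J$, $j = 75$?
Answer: $\frac{679}{5} \approx 135.8$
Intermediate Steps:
$T{\left(p,k \right)} = \frac{k^{2}}{5}$ ($T{\left(p,k \right)} = \frac{k k}{5} = \frac{k^{2}}{5}$)
$\left(T{\left(-12,8 \right)} + 48\right) + j = \left(\frac{8^{2}}{5} + 48\right) + 75 = \left(\frac{1}{5} \cdot 64 + 48\right) + 75 = \left(\frac{64}{5} + 48\right) + 75 = \frac{304}{5} + 75 = \frac{679}{5}$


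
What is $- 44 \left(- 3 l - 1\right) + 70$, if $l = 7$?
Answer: $1038$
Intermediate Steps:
$- 44 \left(- 3 l - 1\right) + 70 = - 44 \left(\left(-3\right) 7 - 1\right) + 70 = - 44 \left(-21 - 1\right) + 70 = \left(-44\right) \left(-22\right) + 70 = 968 + 70 = 1038$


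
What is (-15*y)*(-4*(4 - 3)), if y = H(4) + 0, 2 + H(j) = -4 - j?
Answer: -600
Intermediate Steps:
H(j) = -6 - j (H(j) = -2 + (-4 - j) = -6 - j)
y = -10 (y = (-6 - 1*4) + 0 = (-6 - 4) + 0 = -10 + 0 = -10)
(-15*y)*(-4*(4 - 3)) = (-15*(-10))*(-4*(4 - 3)) = 150*(-4*1) = 150*(-4) = -600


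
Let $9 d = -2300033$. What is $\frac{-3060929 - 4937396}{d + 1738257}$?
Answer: $- \frac{14396985}{2668856} \approx -5.3944$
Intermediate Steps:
$d = - \frac{2300033}{9}$ ($d = \frac{1}{9} \left(-2300033\right) = - \frac{2300033}{9} \approx -2.5556 \cdot 10^{5}$)
$\frac{-3060929 - 4937396}{d + 1738257} = \frac{-3060929 - 4937396}{- \frac{2300033}{9} + 1738257} = - \frac{7998325}{\frac{13344280}{9}} = \left(-7998325\right) \frac{9}{13344280} = - \frac{14396985}{2668856}$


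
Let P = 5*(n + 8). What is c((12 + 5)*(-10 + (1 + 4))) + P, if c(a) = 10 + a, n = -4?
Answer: -55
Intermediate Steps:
P = 20 (P = 5*(-4 + 8) = 5*4 = 20)
c((12 + 5)*(-10 + (1 + 4))) + P = (10 + (12 + 5)*(-10 + (1 + 4))) + 20 = (10 + 17*(-10 + 5)) + 20 = (10 + 17*(-5)) + 20 = (10 - 85) + 20 = -75 + 20 = -55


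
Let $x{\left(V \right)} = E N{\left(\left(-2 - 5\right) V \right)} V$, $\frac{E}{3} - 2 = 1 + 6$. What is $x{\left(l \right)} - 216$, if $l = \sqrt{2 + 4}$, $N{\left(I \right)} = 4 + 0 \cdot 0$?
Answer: $-216 + 108 \sqrt{6} \approx 48.545$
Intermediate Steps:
$E = 27$ ($E = 6 + 3 \left(1 + 6\right) = 6 + 3 \cdot 7 = 6 + 21 = 27$)
$N{\left(I \right)} = 4$ ($N{\left(I \right)} = 4 + 0 = 4$)
$l = \sqrt{6} \approx 2.4495$
$x{\left(V \right)} = 108 V$ ($x{\left(V \right)} = 27 \cdot 4 V = 108 V$)
$x{\left(l \right)} - 216 = 108 \sqrt{6} - 216 = -216 + 108 \sqrt{6}$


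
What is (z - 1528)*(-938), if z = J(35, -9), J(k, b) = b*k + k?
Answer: 1695904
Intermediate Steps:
J(k, b) = k + b*k
z = -280 (z = 35*(1 - 9) = 35*(-8) = -280)
(z - 1528)*(-938) = (-280 - 1528)*(-938) = -1808*(-938) = 1695904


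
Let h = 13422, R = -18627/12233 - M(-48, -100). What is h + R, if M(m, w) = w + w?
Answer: 166619299/12233 ≈ 13620.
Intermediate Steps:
M(m, w) = 2*w
R = 2427973/12233 (R = -18627/12233 - 2*(-100) = -18627*1/12233 - 1*(-200) = -18627/12233 + 200 = 2427973/12233 ≈ 198.48)
h + R = 13422 + 2427973/12233 = 166619299/12233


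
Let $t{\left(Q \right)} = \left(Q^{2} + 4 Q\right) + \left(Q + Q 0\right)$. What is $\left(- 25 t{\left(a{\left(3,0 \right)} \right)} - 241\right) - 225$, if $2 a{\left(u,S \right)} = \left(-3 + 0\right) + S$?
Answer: $- \frac{1339}{4} \approx -334.75$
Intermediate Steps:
$a{\left(u,S \right)} = - \frac{3}{2} + \frac{S}{2}$ ($a{\left(u,S \right)} = \frac{\left(-3 + 0\right) + S}{2} = \frac{-3 + S}{2} = - \frac{3}{2} + \frac{S}{2}$)
$t{\left(Q \right)} = Q^{2} + 5 Q$ ($t{\left(Q \right)} = \left(Q^{2} + 4 Q\right) + \left(Q + 0\right) = \left(Q^{2} + 4 Q\right) + Q = Q^{2} + 5 Q$)
$\left(- 25 t{\left(a{\left(3,0 \right)} \right)} - 241\right) - 225 = \left(- 25 \left(- \frac{3}{2} + \frac{1}{2} \cdot 0\right) \left(5 + \left(- \frac{3}{2} + \frac{1}{2} \cdot 0\right)\right) - 241\right) - 225 = \left(- 25 \left(- \frac{3}{2} + 0\right) \left(5 + \left(- \frac{3}{2} + 0\right)\right) - 241\right) - 225 = \left(- 25 \left(- \frac{3 \left(5 - \frac{3}{2}\right)}{2}\right) - 241\right) - 225 = \left(- 25 \left(\left(- \frac{3}{2}\right) \frac{7}{2}\right) - 241\right) - 225 = \left(\left(-25\right) \left(- \frac{21}{4}\right) - 241\right) - 225 = \left(\frac{525}{4} - 241\right) - 225 = - \frac{439}{4} - 225 = - \frac{1339}{4}$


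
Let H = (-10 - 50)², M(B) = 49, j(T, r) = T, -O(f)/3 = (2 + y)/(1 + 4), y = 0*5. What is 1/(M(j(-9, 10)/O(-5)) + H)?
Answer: 1/3649 ≈ 0.00027405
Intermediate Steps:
y = 0
O(f) = -6/5 (O(f) = -3*(2 + 0)/(1 + 4) = -6/5)
H = 3600 (H = (-60)² = 3600)
1/(M(j(-9, 10)/O(-5)) + H) = 1/(49 + 3600) = 1/3649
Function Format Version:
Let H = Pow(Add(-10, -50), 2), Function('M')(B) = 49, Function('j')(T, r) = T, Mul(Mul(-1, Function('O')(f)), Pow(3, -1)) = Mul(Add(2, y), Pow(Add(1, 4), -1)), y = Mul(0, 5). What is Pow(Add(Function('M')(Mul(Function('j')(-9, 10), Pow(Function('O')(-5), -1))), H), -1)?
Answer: Rational(1, 3649) ≈ 0.00027405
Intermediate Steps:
y = 0
Function('O')(f) = Rational(-6, 5) (Function('O')(f) = Mul(-3, Mul(Add(2, 0), Pow(Add(1, 4), -1))) = Mul(-3, Mul(2, Pow(5, -1))) = Mul(-3, Mul(2, Rational(1, 5))) = Mul(-3, Rational(2, 5)) = Rational(-6, 5))
H = 3600 (H = Pow(-60, 2) = 3600)
Pow(Add(Function('M')(Mul(Function('j')(-9, 10), Pow(Function('O')(-5), -1))), H), -1) = Pow(Add(49, 3600), -1) = Pow(3649, -1) = Rational(1, 3649)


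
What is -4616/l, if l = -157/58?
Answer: 267728/157 ≈ 1705.3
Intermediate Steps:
l = -157/58 (l = (1/58)*(-157) = -157/58 ≈ -2.7069)
-4616/l = -4616/(-157/58) = -4616*(-58/157) = 267728/157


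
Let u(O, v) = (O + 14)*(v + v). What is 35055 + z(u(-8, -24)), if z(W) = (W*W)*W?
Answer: -23852817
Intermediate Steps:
u(O, v) = 2*v*(14 + O) (u(O, v) = (14 + O)*(2*v) = 2*v*(14 + O))
z(W) = W**3 (z(W) = W**2*W = W**3)
35055 + z(u(-8, -24)) = 35055 + (2*(-24)*(14 - 8))**3 = 35055 + (2*(-24)*6)**3 = 35055 + (-288)**3 = 35055 - 23887872 = -23852817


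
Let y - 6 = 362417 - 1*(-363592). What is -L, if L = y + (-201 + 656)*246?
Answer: -837945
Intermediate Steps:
y = 726015 (y = 6 + (362417 - 1*(-363592)) = 6 + (362417 + 363592) = 6 + 726009 = 726015)
L = 837945 (L = 726015 + (-201 + 656)*246 = 726015 + 455*246 = 726015 + 111930 = 837945)
-L = -1*837945 = -837945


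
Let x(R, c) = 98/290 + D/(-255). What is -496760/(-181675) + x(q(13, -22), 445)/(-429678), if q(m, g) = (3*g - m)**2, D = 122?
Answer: 63137583792637/23090665842270 ≈ 2.7343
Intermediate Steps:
q(m, g) = (-m + 3*g)**2
x(R, c) = -1039/7395 (x(R, c) = 98/290 + 122/(-255) = 98*(1/290) + 122*(-1/255) = 49/145 - 122/255 = -1039/7395)
-496760/(-181675) + x(q(13, -22), 445)/(-429678) = -496760/(-181675) - 1039/7395/(-429678) = -496760*(-1/181675) - 1039/7395*(-1/429678) = 99352/36335 + 1039/3177468810 = 63137583792637/23090665842270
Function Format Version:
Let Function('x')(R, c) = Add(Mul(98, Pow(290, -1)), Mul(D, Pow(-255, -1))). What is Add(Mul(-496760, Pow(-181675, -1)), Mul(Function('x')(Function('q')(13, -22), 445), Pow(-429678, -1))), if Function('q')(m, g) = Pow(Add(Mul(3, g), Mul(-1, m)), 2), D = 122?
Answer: Rational(63137583792637, 23090665842270) ≈ 2.7343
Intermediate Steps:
Function('q')(m, g) = Pow(Add(Mul(-1, m), Mul(3, g)), 2)
Function('x')(R, c) = Rational(-1039, 7395) (Function('x')(R, c) = Add(Mul(98, Pow(290, -1)), Mul(122, Pow(-255, -1))) = Add(Mul(98, Rational(1, 290)), Mul(122, Rational(-1, 255))) = Add(Rational(49, 145), Rational(-122, 255)) = Rational(-1039, 7395))
Add(Mul(-496760, Pow(-181675, -1)), Mul(Function('x')(Function('q')(13, -22), 445), Pow(-429678, -1))) = Add(Mul(-496760, Pow(-181675, -1)), Mul(Rational(-1039, 7395), Pow(-429678, -1))) = Add(Mul(-496760, Rational(-1, 181675)), Mul(Rational(-1039, 7395), Rational(-1, 429678))) = Add(Rational(99352, 36335), Rational(1039, 3177468810)) = Rational(63137583792637, 23090665842270)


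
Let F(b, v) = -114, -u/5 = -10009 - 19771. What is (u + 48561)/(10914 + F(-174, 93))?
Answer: 197461/10800 ≈ 18.283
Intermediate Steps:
u = 148900 (u = -5*(-10009 - 19771) = -5*(-29780) = 148900)
(u + 48561)/(10914 + F(-174, 93)) = (148900 + 48561)/(10914 - 114) = 197461/10800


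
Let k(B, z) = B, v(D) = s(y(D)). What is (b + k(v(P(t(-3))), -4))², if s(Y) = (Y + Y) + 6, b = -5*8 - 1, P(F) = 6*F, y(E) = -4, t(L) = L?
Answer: 1849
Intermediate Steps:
b = -41 (b = -40 - 1 = -41)
s(Y) = 6 + 2*Y (s(Y) = 2*Y + 6 = 6 + 2*Y)
v(D) = -2 (v(D) = 6 + 2*(-4) = 6 - 8 = -2)
(b + k(v(P(t(-3))), -4))² = (-41 - 2)² = (-43)² = 1849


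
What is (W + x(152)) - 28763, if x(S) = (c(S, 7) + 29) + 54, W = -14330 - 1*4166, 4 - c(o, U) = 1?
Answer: -47173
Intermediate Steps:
c(o, U) = 3 (c(o, U) = 4 - 1*1 = 4 - 1 = 3)
W = -18496 (W = -14330 - 4166 = -18496)
x(S) = 86 (x(S) = (3 + 29) + 54 = 32 + 54 = 86)
(W + x(152)) - 28763 = (-18496 + 86) - 28763 = -18410 - 28763 = -47173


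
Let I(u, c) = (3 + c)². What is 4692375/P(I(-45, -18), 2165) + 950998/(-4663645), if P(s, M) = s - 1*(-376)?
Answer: 21882999657077/2802850645 ≈ 7807.4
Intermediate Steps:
P(s, M) = 376 + s (P(s, M) = s + 376 = 376 + s)
4692375/P(I(-45, -18), 2165) + 950998/(-4663645) = 4692375/(376 + (3 - 18)²) + 950998/(-4663645) = 4692375/(376 + (-15)²) + 950998*(-1/4663645) = 4692375/(376 + 225) - 950998/4663645 = 4692375/601 - 950998/4663645 = 21882999657077/2802850645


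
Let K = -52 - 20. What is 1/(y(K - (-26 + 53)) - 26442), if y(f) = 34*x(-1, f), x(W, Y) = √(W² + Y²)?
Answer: -1017/26455702 - 17*√58/26455702 ≈ -4.3335e-5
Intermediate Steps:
K = -72
y(f) = 34*√(1 + f²) (y(f) = 34*√((-1)² + f²) = 34*√(1 + f²))
1/(y(K - (-26 + 53)) - 26442) = 1/(34*√(1 + (-72 - (-26 + 53))²) - 26442) = 1/(34*√(1 + (-72 - 1*27)²) - 26442) = 1/(34*√(1 + (-72 - 27)²) - 26442) = 1/(34*√(1 + (-99)²) - 26442) = 1/(34*√(1 + 9801) - 26442) = 1/(34*√9802 - 26442) = 1/(34*(13*√58) - 26442) = 1/(442*√58 - 26442) = 1/(-26442 + 442*√58)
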